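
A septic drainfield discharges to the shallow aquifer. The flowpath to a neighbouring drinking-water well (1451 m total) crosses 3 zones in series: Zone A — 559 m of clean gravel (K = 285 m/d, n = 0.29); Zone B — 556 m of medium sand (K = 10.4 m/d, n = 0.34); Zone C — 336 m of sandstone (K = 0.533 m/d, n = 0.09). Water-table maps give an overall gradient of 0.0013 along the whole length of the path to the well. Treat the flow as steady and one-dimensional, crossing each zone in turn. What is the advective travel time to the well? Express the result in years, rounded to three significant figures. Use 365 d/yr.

380 years

Continuity: the same q passes through each zone, so ΔH = q·Σ(L_j/K_j) — the zones act as resistances in series.
Σ(L/K) = 559/285 + 556/10.4 + 336/0.533 = 1.961 + 53.46 + 630.4 = 685.8 d
K_eq = L_total / Σ(L/K) = 1451 / 685.8 = 2.116 m/d
q = K_eq · i = 2.116 × 0.0013 = 0.002750 m/d (same in every zone)
Zone A: v = q/n = 0.002750/0.29 = 0.009484 m/d → t_A = 559/0.009484 = 58940 d
Zone B: v = q/n = 0.002750/0.34 = 0.008090 m/d → t_B = 556/0.008090 = 68730 d
Zone C: v = q/n = 0.002750/0.09 = 0.03056 m/d → t_C = 336/0.03056 = 10990 d
Total t = 58940 + 68730 + 10990 = 138700 d
   = 138700 / 365 = 380 yr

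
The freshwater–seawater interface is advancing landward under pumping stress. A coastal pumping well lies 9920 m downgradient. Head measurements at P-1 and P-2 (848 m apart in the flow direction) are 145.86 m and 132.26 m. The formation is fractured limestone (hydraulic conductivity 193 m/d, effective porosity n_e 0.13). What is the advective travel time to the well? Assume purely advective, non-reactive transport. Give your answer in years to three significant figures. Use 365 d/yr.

1.14 years

Hydraulic gradient i = (145.86 − 132.26) / 848 = 13.60 / 848 = 0.01604
Darcy flux q = K·i = 193 × 0.01604 = 3.095 m/d
Seepage velocity v = q / n = 3.095 / 0.13 = 23.81 m/d
t = L / v = 9920 / 23.81 = 416.6 d
   = 416.6 / 365 = 1.14 yr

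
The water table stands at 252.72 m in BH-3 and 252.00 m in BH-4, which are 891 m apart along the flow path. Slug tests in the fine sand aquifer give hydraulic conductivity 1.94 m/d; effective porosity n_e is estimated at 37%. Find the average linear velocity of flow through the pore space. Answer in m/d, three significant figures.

0.00424 m/d

Hydraulic gradient i = (252.72 − 252.00) / 891 = 0.72 / 891 = 8.081e-4
q = Ki = 1.94 × 8.081e-4 = 0.001568 m/d
Seepage velocity v = q / n = 0.001568 / 0.37 = 0.004237 m/d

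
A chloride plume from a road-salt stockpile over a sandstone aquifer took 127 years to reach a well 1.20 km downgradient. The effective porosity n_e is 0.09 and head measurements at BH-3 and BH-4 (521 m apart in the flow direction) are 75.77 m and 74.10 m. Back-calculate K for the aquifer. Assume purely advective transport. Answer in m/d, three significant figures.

Hydraulic gradient i = (75.77 − 74.10) / 521 = 1.67 / 521 = 0.003205
t = 127 years = 46360 d
L = 1.20 km = 1200 m
v = L / t = 1200 / 46360 = 0.02589 m/d
K = v · n / i = 0.02589 × 0.09 / 0.003205 = 0.727 m/d

0.727 m/d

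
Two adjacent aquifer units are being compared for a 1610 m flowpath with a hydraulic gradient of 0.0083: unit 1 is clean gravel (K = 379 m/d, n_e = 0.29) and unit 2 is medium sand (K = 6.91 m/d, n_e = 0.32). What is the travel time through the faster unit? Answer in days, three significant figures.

Unit 1 (clean gravel): v = 379×0.0083/0.29 = 10.85 m/d, t = 1610/10.85 = 148.4 d
Unit 2 (medium sand): v = 6.91×0.0083/0.32 = 0.1792 m/d, t = 1610/0.1792 = 8983 d
Faster unit: t = 148 d

148 days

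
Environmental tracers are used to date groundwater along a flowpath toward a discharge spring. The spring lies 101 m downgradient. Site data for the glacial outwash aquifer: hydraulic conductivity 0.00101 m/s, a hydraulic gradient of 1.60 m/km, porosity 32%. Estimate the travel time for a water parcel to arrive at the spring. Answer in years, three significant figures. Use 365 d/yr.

K = 0.00101 m/s × 86400 s/d = 87.26 m/d
Darcy flux q = K·i = 87.26 × 0.0016 = 0.1396 m/d
Seepage velocity v = q / n = 0.1396 / 0.32 = 0.4363 m/d
t = L / v = 101 / 0.4363 = 231.5 d
   = 231.5 / 365 = 0.634 yr

0.634 years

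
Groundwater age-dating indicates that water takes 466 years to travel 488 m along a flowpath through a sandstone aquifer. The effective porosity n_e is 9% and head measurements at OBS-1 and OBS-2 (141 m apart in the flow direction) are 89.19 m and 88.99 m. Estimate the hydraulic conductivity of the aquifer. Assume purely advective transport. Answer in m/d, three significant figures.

0.182 m/d

Hydraulic gradient i = (89.19 − 88.99) / 141 = 0.20 / 141 = 0.001418
t = 466 years = 170100 d
v = L / t = 488 / 170100 = 0.002869 m/d
K = v · n / i = 0.002869 × 0.09 / 0.001418 = 0.182 m/d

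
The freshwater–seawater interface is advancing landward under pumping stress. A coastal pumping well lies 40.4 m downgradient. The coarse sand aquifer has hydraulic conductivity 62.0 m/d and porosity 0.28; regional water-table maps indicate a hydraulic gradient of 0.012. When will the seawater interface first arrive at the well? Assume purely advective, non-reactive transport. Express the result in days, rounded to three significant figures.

q = Ki = 62.0 × 0.012 = 0.7440 m/d
v = Ki/n = 62.0·0.012/0.28 = 2.657 m/d
t = L / v = 40.4 / 2.657 = 15.20 d

15.2 days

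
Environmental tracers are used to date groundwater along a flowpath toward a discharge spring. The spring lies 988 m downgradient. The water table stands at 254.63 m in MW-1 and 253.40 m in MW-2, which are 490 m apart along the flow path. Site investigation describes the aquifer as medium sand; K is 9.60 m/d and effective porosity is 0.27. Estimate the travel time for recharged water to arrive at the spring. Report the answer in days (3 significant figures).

11100 days

Hydraulic gradient i = (254.63 − 253.40) / 490 = 1.23 / 490 = 0.002510
Specific discharge q = 9.60 × 0.002510 = 0.02410 m/d
v_s = q/n_e = 0.02410/0.27 = 0.08925 m/d
t = L / v = 988 / 0.08925 = 11070 d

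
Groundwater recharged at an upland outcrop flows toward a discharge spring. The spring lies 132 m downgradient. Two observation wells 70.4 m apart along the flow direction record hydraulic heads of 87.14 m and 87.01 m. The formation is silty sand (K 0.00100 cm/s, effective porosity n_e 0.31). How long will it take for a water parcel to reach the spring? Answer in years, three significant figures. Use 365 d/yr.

70.3 years

Hydraulic gradient i = (87.14 − 87.01) / 70.4 = 0.13 / 70.4 = 0.001847
K = 0.00100 cm/s × 864 = 0.8640 m/d
Darcy flux q = K·i = 0.8640 × 0.001847 = 0.001595 m/d
v_s = q/n_e = 0.001595/0.31 = 0.005147 m/d
t = L / v = 132 / 0.005147 = 25650 d
   = 25650 / 365 = 70.3 yr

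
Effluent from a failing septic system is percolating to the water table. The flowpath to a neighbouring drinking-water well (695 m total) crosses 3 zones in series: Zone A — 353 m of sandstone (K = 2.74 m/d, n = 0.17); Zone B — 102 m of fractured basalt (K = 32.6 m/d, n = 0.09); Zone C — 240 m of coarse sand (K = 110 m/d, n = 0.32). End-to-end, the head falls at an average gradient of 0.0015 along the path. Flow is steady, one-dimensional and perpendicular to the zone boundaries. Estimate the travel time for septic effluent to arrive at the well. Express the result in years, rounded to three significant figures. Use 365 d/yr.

For zones in series the flux q is common to all zones; the equivalent conductivity is the harmonic (thickness-weighted) mean, K_eq = L_total / Σ(L_j/K_j).
Σ(L/K) = 353/2.74 + 102/32.6 + 240/110 = 128.8 + 3.129 + 2.182 = 134.1 d
K_eq = L_total / Σ(L/K) = 695 / 134.1 = 5.181 m/d
q = K_eq · i = 5.181 × 0.0015 = 0.007772 m/d (same in every zone)
Zone A: v = q/n = 0.007772/0.17 = 0.04572 m/d → t_A = 353/0.04572 = 7722 d
Zone B: v = q/n = 0.007772/0.09 = 0.08635 m/d → t_B = 102/0.08635 = 1181 d
Zone C: v = q/n = 0.007772/0.32 = 0.02429 m/d → t_C = 240/0.02429 = 9882 d
Total t = 7722 + 1181 + 9882 = 18790 d
   = 18790 / 365 = 51.5 yr

51.5 years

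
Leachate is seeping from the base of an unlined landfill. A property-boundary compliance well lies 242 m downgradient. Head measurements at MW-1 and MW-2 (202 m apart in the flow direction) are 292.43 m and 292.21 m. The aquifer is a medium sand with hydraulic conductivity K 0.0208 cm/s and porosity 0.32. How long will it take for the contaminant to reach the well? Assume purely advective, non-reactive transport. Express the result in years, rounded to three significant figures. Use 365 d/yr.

Hydraulic gradient i = (292.43 − 292.21) / 202 = 0.22 / 202 = 0.001089
K = 0.0208 cm/s × 864 = 17.97 m/d
Darcy flux q = K·i = 17.97 × 0.001089 = 0.01957 m/d
v_s = q/n_e = 0.01957/0.32 = 0.06116 m/d
t = L / v = 242 / 0.06116 = 3957 d
   = 3957 / 365 = 10.8 yr

10.8 years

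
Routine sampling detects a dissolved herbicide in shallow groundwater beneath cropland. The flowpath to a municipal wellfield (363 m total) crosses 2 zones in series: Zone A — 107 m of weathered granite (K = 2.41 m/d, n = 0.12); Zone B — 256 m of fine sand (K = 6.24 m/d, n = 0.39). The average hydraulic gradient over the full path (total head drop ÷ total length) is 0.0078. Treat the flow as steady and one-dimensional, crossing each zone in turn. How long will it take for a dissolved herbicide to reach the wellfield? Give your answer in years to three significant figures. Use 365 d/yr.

9.31 years

Continuity: the same q passes through each zone, so ΔH = q·Σ(L_j/K_j) — the zones act as resistances in series.
Σ(L/K) = 107/2.41 + 256/6.24 = 44.40 + 41.03 = 85.42 d
K_eq = L_total / Σ(L/K) = 363 / 85.42 = 4.249 m/d
q = K_eq · i = 4.249 × 0.0078 = 0.03315 m/d (same in every zone)
Zone A: v = q/n = 0.03315/0.12 = 0.2762 m/d → t_A = 107/0.2762 = 387.4 d
Zone B: v = q/n = 0.03315/0.39 = 0.08499 m/d → t_B = 256/0.08499 = 3012 d
Total t = 387.4 + 3012 = 3400 d
   = 3400 / 365 = 9.31 yr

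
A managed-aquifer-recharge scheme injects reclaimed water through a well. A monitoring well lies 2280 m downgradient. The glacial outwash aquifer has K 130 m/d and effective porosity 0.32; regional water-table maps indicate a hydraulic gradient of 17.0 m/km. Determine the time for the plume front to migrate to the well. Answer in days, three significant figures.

330 days

Specific discharge q = 130 × 0.017 = 2.210 m/d
v = Ki/n = 130·0.017/0.32 = 6.906 m/d
t = L / v = 2280 / 6.906 = 330.1 d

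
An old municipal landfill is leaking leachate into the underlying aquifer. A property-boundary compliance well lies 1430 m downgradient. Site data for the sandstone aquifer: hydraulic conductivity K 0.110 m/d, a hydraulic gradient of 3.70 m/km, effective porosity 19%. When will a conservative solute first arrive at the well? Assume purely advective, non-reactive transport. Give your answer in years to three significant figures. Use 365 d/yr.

1830 years

Darcy flux q = K·i = 0.110 × 0.0037 = 4.070e-4 m/d
Average linear velocity = 4.070e-4 / 0.19 = 0.002142 m/d
t = L / v = 1430 / 0.002142 = 667600 d
   = 667600 / 365 = 1830 yr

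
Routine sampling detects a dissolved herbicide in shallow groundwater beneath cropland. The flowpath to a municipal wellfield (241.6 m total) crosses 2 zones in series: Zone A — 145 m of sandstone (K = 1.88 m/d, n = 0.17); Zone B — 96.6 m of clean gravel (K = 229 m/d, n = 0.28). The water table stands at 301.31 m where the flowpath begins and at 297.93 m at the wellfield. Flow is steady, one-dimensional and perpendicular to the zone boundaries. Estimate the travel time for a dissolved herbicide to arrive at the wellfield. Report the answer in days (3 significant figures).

Total head drop ΔH = 301.31 − 297.93 = 3.38 m
Continuity: the same q passes through each zone, so ΔH = q·Σ(L_j/K_j) — the zones act as resistances in series.
Σ(L/K) = 145/1.88 + 96.6/229 = 77.13 + 0.4218 = 77.55 d
q = ΔH / Σ(L/K) = 3.38 / 77.55 = 0.04359 m/d (same in every zone)
Zone A: v = q/n = 0.04359/0.17 = 0.2564 m/d → t_A = 145/0.2564 = 565.6 d
Zone B: v = q/n = 0.04359/0.28 = 0.1557 m/d → t_B = 96.6/0.1557 = 620.6 d
Total t = 565.6 + 620.6 = 1186 d

1190 days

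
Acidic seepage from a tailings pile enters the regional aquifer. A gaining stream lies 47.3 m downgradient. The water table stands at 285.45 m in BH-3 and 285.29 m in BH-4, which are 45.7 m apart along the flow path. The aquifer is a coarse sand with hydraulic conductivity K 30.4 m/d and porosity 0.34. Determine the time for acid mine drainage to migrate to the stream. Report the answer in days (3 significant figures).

Hydraulic gradient i = (285.45 − 285.29) / 45.7 = 0.16 / 45.7 = 0.003501
Darcy flux q = K·i = 30.4 × 0.003501 = 0.1064 m/d
v = Ki/n = 30.4·0.003501/0.34 = 0.3130 m/d
t = L / v = 47.3 / 0.3130 = 151.1 d

151 days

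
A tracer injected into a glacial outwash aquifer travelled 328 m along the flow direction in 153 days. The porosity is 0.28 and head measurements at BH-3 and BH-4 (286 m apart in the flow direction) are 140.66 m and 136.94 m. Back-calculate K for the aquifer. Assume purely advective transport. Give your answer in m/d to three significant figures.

46.1 m/d

Hydraulic gradient i = (140.66 − 136.94) / 286 = 3.72 / 286 = 0.01301
v = L / t = 328 / 153 = 2.144 m/d
K = v · n / i = 2.144 × 0.28 / 0.01301 = 46.1 m/d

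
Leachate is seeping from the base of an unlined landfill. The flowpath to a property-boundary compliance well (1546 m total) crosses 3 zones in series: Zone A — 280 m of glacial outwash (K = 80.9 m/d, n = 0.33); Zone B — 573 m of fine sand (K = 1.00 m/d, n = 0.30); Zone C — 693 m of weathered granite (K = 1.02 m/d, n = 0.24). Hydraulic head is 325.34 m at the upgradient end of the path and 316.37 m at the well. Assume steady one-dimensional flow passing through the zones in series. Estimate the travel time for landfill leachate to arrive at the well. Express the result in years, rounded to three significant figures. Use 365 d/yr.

165 years

Total head drop ΔH = 325.34 − 316.37 = 8.97 m
Steady 1-D flow in series ⇒ the Darcy flux q is identical in every zone and the zone head losses add (resistances L/K in series).
Σ(L/K) = 280/80.9 + 573/1.00 + 693/1.02 = 3.461 + 573.0 + 679.4 = 1256 d
q = ΔH / Σ(L/K) = 8.97 / 1256 = 0.007142 m/d (same in every zone)
Zone A: v = q/n = 0.007142/0.33 = 0.02164 m/d → t_A = 280/0.02164 = 12940 d
Zone B: v = q/n = 0.007142/0.30 = 0.02381 m/d → t_B = 573/0.02381 = 24070 d
Zone C: v = q/n = 0.007142/0.24 = 0.02976 m/d → t_C = 693/0.02976 = 23290 d
Total t = 12940 + 24070 + 23290 = 60290 d
   = 60290 / 365 = 165 yr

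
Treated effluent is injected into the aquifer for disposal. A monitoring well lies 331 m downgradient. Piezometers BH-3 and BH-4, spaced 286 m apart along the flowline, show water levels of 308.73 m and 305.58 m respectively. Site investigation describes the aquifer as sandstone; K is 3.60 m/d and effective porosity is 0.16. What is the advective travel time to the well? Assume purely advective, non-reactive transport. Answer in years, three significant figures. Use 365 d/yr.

Hydraulic gradient i = (308.73 − 305.58) / 286 = 3.15 / 286 = 0.01101
Specific discharge q = 3.60 × 0.01101 = 0.03965 m/d
Seepage velocity v = q / n = 0.03965 / 0.16 = 0.2478 m/d
t = L / v = 331 / 0.2478 = 1336 d
   = 1336 / 365 = 3.66 yr

3.66 years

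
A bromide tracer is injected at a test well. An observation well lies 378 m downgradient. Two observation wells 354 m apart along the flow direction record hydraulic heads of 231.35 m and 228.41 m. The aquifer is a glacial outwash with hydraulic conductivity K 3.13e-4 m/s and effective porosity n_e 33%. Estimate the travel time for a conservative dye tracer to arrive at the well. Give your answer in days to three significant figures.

555 days

Hydraulic gradient i = (231.35 − 228.41) / 354 = 2.94 / 354 = 0.008305
K = 3.13e-4 m/s × 86400 s/d = 27.04 m/d
Specific discharge q = 27.04 × 0.008305 = 0.2246 m/d
v_s = q/n_e = 0.2246/0.33 = 0.6806 m/d
t = L / v = 378 / 0.6806 = 555.4 d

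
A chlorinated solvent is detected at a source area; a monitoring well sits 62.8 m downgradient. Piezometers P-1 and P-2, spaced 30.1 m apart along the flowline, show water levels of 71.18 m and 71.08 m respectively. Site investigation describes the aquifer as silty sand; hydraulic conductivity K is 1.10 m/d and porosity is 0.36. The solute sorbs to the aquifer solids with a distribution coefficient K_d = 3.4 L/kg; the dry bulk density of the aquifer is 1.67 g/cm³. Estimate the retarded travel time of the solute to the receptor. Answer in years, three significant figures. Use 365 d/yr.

Hydraulic gradient i = (71.18 − 71.08) / 30.1 = 0.10 / 30.1 = 0.003322
q = Ki = 1.10 × 0.003322 = 0.003654 m/d
Average linear velocity = 0.003654 / 0.36 = 0.01015 m/d
Retardation R = 1 + ρ_b·K_d/n = 1 + 1.67×3.4/0.36 = 16.77
Contaminant velocity v_c = v/R = 0.01015/16.77 = 6.052e-4 m/d
t = L/v_c = 62.8/6.052e-4 = 103800 d
   = 103800/365 = 284 yr

284 years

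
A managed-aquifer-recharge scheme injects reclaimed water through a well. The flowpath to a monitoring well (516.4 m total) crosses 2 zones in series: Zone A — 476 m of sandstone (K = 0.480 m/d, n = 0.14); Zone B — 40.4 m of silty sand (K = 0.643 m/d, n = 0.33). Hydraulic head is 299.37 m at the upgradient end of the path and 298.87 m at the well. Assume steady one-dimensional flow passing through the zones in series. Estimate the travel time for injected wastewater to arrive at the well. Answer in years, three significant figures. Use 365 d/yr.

462 years

Total head drop ΔH = 299.37 − 298.87 = 0.50 m
Steady 1-D flow in series ⇒ the Darcy flux q is identical in every zone and the zone head losses add (resistances L/K in series).
Σ(L/K) = 476/0.480 + 40.4/0.643 = 991.7 + 62.83 = 1054 d
q = ΔH / Σ(L/K) = 0.50 / 1054 = 4.742e-4 m/d (same in every zone)
Zone A: v = q/n = 4.742e-4/0.14 = 0.003387 m/d → t_A = 476/0.003387 = 140500 d
Zone B: v = q/n = 4.742e-4/0.33 = 0.001437 m/d → t_B = 40.4/0.001437 = 28120 d
Total t = 140500 + 28120 = 168700 d
   = 168700 / 365 = 462 yr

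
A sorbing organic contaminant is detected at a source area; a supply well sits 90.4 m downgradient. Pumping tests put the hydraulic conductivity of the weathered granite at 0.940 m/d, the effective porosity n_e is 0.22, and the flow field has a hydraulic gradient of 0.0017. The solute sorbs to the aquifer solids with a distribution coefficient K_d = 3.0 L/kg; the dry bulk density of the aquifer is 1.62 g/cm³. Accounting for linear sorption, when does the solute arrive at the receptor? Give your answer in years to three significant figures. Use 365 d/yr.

787 years

Darcy flux q = K·i = 0.940 × 0.0017 = 0.001598 m/d
v = Ki/n = 0.940·0.0017/0.22 = 0.007264 m/d
Retardation R = 1 + ρ_b·K_d/n = 1 + 1.62×3.0/0.22 = 23.09
Contaminant velocity v_c = v/R = 0.007264/23.09 = 3.146e-4 m/d
t = L/v_c = 90.4/3.146e-4 = 287400 d
   = 287400/365 = 787 yr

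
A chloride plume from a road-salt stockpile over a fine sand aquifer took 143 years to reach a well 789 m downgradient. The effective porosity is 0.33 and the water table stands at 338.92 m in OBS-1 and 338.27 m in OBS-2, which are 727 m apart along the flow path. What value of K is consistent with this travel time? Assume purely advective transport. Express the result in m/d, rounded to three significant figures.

5.58 m/d

Hydraulic gradient i = (338.92 − 338.27) / 727 = 0.65 / 727 = 8.941e-4
t = 143 years = 52200 d
v = L / t = 789 / 52200 = 0.01512 m/d
K = v · n / i = 0.01512 × 0.33 / 8.941e-4 = 5.58 m/d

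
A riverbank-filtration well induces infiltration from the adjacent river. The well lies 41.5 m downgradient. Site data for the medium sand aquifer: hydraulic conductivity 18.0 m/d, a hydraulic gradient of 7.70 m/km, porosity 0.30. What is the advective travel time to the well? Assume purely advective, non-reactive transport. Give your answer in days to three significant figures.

q = Ki = 18.0 × 0.0077 = 0.1386 m/d
v = Ki/n = 18.0·0.0077/0.30 = 0.4620 m/d
t = L / v = 41.5 / 0.4620 = 89.83 d

89.8 days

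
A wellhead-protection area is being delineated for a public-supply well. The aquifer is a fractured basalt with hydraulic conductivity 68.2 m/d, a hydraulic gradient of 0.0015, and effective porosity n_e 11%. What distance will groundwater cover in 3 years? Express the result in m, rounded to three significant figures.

1020 m

Darcy flux q = K·i = 68.2 × 0.0015 = 0.1023 m/d
v_s = q/n_e = 0.1023/0.11 = 0.9300 m/d
T = 3 yr × 365 = 1095 d
L = v × T = 0.9300 × 1095 = 1018 m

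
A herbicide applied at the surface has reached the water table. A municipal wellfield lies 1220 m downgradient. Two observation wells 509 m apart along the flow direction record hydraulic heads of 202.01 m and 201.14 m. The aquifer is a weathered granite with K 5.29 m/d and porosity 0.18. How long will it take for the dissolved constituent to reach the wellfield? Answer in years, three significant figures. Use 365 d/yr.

Hydraulic gradient i = (202.01 − 201.14) / 509 = 0.87 / 509 = 0.001709
q = Ki = 5.29 × 0.001709 = 0.009042 m/d
v = Ki/n = 5.29·0.001709/0.18 = 0.05023 m/d
t = L / v = 1220 / 0.05023 = 24290 d
   = 24290 / 365 = 66.5 yr

66.5 years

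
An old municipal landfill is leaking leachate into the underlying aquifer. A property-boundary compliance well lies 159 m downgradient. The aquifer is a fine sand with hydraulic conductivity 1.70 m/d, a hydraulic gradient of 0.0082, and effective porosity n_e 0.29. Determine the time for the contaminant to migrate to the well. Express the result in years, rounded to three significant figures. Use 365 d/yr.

9.06 years

Darcy flux q = K·i = 1.70 × 0.0082 = 0.01394 m/d
Seepage velocity v = q / n = 0.01394 / 0.29 = 0.04807 m/d
t = L / v = 159 / 0.04807 = 3308 d
   = 3308 / 365 = 9.06 yr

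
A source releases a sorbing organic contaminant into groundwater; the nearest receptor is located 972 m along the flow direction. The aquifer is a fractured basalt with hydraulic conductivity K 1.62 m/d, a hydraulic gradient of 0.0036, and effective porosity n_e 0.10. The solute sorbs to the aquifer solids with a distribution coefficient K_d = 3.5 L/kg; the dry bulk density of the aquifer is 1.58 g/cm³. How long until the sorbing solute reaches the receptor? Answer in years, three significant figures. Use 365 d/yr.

Specific discharge q = 1.62 × 0.0036 = 0.005832 m/d
Average linear velocity = 0.005832 / 0.10 = 0.05832 m/d
Retardation R = 1 + ρ_b·K_d/n = 1 + 1.58×3.5/0.10 = 56.30
Contaminant velocity v_c = v/R = 0.05832/56.30 = 0.001036 m/d
t = L/v_c = 972/0.001036 = 938300 d
   = 938300/365 = 2570 yr

2570 years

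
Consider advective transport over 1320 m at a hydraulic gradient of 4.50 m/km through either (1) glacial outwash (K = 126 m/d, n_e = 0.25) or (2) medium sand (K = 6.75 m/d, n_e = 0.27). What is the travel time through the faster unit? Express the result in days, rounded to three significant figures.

Unit 1 (glacial outwash): v = 126×0.0045/0.25 = 2.268 m/d, t = 1320/2.268 = 582.0 d
Unit 2 (medium sand): v = 6.75×0.0045/0.27 = 0.1125 m/d, t = 1320/0.1125 = 11730 d
Faster unit: t = 582 d

582 days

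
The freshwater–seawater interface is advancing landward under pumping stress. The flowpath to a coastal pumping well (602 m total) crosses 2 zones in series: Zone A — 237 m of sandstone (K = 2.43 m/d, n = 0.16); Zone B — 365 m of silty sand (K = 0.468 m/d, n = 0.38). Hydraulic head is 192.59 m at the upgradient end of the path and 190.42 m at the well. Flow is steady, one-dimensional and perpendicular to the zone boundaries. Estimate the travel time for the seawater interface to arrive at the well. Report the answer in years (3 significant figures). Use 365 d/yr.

196 years

Total head drop ΔH = 192.59 − 190.42 = 2.17 m
Steady 1-D flow in series ⇒ the Darcy flux q is identical in every zone and the zone head losses add (resistances L/K in series).
Σ(L/K) = 237/2.43 + 365/0.468 = 97.53 + 779.9 = 877.4 d
q = ΔH / Σ(L/K) = 2.17 / 877.4 = 0.002473 m/d (same in every zone)
Zone A: v = q/n = 0.002473/0.16 = 0.01546 m/d → t_A = 237/0.01546 = 15330 d
Zone B: v = q/n = 0.002473/0.38 = 0.006508 m/d → t_B = 365/0.006508 = 56080 d
Total t = 15330 + 56080 = 71420 d
   = 71420 / 365 = 196 yr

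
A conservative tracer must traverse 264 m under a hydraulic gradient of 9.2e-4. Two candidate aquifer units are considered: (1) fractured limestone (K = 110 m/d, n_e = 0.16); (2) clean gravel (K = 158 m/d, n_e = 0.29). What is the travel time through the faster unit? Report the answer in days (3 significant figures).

417 days

Unit 1 (fractured limestone): v = 110×9.2e-4/0.16 = 0.6325 m/d, t = 264/0.6325 = 417.4 d
Unit 2 (clean gravel): v = 158×9.2e-4/0.29 = 0.5012 m/d, t = 264/0.5012 = 526.7 d
Faster unit: t = 417 d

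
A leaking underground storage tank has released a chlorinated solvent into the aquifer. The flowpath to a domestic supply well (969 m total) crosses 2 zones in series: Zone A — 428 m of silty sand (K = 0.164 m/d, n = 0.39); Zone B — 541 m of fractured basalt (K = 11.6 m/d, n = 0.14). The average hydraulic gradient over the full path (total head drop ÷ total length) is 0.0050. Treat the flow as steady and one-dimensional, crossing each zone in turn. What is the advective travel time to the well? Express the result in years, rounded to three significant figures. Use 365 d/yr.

Continuity: the same q passes through each zone, so ΔH = q·Σ(L_j/K_j) — the zones act as resistances in series.
Σ(L/K) = 428/0.164 + 541/11.6 = 2610 + 46.64 = 2656 d
K_eq = L_total / Σ(L/K) = 969 / 2656 = 0.3648 m/d
q = K_eq · i = 0.3648 × 0.0050 = 0.001824 m/d (same in every zone)
Zone A: v = q/n = 0.001824/0.39 = 0.004677 m/d → t_A = 428/0.004677 = 91520 d
Zone B: v = q/n = 0.001824/0.14 = 0.01303 m/d → t_B = 541/0.01303 = 41530 d
Total t = 91520 + 41530 = 133000 d
   = 133000 / 365 = 365 yr

365 years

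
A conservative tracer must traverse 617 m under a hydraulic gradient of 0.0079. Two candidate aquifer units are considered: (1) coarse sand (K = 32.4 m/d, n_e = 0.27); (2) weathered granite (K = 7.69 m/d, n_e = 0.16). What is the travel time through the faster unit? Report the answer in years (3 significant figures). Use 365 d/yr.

1.78 years

Unit 1 (coarse sand): v = 32.4×0.0079/0.27 = 0.9480 m/d, t = 617/0.9480 = 650.8 d
Unit 2 (weathered granite): v = 7.69×0.0079/0.16 = 0.3797 m/d, t = 617/0.3797 = 1625 d
Faster: 650.8 d / 365 = 1.78 yr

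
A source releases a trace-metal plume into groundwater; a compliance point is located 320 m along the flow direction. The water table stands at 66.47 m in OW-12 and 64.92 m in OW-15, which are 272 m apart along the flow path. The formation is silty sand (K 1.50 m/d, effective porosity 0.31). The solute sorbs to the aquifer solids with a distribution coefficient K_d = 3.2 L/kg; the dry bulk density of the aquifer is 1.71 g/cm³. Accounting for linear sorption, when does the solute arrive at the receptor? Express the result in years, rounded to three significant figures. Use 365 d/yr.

593 years

Hydraulic gradient i = (66.47 − 64.92) / 272 = 1.55 / 272 = 0.005699
Darcy flux q = K·i = 1.50 × 0.005699 = 0.008548 m/d
v = Ki/n = 1.50·0.005699/0.31 = 0.02757 m/d
Retardation R = 1 + ρ_b·K_d/n = 1 + 1.71×3.2/0.31 = 18.65
Contaminant velocity v_c = v/R = 0.02757/18.65 = 0.001478 m/d
t = L/v_c = 320/0.001478 = 216500 d
   = 216500/365 = 593 yr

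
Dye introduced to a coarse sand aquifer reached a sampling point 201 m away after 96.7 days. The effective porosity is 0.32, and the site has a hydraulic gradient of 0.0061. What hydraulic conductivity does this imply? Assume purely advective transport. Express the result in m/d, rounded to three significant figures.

109 m/d

v = L / t = 201 / 96.7 = 2.079 m/d
K = v · n / i = 2.079 × 0.32 / 0.0061 = 109 m/d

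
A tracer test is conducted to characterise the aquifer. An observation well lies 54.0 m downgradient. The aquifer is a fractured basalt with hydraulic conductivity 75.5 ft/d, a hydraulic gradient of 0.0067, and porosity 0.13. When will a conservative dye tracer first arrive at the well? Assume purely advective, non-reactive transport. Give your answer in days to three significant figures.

45.5 days

K = 75.5 ft/d × 0.3048 = 23.01 m/d
Darcy flux q = K·i = 23.01 × 0.0067 = 0.1542 m/d
v = Ki/n = 23.01·0.0067/0.13 = 1.186 m/d
t = L / v = 54.0 / 1.186 = 45.53 d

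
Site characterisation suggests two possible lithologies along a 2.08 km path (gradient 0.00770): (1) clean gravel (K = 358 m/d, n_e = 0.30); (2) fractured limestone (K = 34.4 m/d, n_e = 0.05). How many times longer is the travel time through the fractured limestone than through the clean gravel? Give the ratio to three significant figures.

1.73

Unit 1 (clean gravel): v = 358×0.0077/0.30 = 9.189 m/d, t = 2080/9.189 = 226.4 d
Unit 2 (fractured limestone): v = 34.4×0.0077/0.05 = 5.298 m/d, t = 2080/5.298 = 392.6 d
t(fractured limestone) / t(clean gravel) = 392.6/226.4 = 1.73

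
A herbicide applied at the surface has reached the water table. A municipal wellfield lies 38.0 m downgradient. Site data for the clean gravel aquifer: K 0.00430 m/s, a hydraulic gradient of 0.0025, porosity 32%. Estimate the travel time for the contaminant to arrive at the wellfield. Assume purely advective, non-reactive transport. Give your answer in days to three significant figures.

K = 0.00430 m/s × 86400 s/d = 371.5 m/d
Specific discharge q = 371.5 × 0.0025 = 0.9288 m/d
Average linear velocity = 0.9288 / 0.32 = 2.903 m/d
t = L / v = 38.0 / 2.903 = 13.09 d

13.1 days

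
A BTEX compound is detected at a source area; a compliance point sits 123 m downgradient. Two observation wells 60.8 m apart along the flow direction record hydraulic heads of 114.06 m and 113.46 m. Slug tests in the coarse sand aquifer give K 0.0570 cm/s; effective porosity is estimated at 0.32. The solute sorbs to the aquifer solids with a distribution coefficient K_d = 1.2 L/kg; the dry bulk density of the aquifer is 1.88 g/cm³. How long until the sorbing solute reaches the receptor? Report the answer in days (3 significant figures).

Hydraulic gradient i = (114.06 − 113.46) / 60.8 = 0.60 / 60.8 = 0.009868
K = 0.0570 cm/s × 864 = 49.25 m/d
q = Ki = 49.25 × 0.009868 = 0.4860 m/d
Seepage velocity v = q / n = 0.4860 / 0.32 = 1.519 m/d
Retardation R = 1 + ρ_b·K_d/n = 1 + 1.88×1.2/0.32 = 8.050
Contaminant velocity v_c = v/R = 1.519/8.050 = 0.1887 m/d
t = L/v_c = 123/0.1887 = 652.0 d

652 days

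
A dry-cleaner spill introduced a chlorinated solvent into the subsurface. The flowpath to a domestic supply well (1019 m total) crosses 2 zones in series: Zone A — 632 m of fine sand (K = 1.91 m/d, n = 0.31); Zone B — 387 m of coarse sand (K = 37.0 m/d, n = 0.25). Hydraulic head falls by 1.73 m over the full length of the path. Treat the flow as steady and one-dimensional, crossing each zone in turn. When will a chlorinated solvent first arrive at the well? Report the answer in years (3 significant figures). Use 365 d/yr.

158 years

Steady 1-D flow in series ⇒ the Darcy flux q is identical in every zone and the zone head losses add (resistances L/K in series).
Σ(L/K) = 632/1.91 + 387/37.0 = 330.9 + 10.46 = 341.3 d
q = ΔH / Σ(L/K) = 1.73 / 341.3 = 0.005068 m/d (same in every zone)
Zone A: v = q/n = 0.005068/0.31 = 0.01635 m/d → t_A = 632/0.01635 = 38660 d
Zone B: v = q/n = 0.005068/0.25 = 0.02027 m/d → t_B = 387/0.02027 = 19090 d
Total t = 38660 + 19090 = 57750 d
   = 57750 / 365 = 158 yr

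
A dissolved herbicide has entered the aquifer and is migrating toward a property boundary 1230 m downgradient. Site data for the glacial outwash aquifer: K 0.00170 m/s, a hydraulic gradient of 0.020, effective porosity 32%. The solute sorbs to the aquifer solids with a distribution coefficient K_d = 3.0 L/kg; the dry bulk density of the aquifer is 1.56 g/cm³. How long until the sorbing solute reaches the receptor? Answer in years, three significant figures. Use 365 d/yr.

5.74 years

K = 0.00170 m/s × 86400 s/d = 146.9 m/d
Specific discharge q = 146.9 × 0.020 = 2.938 m/d
Average linear velocity = 2.938 / 0.32 = 9.180 m/d
Retardation R = 1 + ρ_b·K_d/n = 1 + 1.56×3.0/0.32 = 15.62
Contaminant velocity v_c = v/R = 9.180/15.62 = 0.5875 m/d
t = L/v_c = 1230/0.5875 = 2094 d
   = 2094/365 = 5.74 yr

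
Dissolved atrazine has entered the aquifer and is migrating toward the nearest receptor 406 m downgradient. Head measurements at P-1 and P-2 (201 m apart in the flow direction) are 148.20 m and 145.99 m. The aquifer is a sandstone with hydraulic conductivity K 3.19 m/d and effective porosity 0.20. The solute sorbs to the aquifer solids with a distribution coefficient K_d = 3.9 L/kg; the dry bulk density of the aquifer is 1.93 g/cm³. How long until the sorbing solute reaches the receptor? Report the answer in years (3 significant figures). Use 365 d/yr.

Hydraulic gradient i = (148.20 − 145.99) / 201 = 2.21 / 201 = 0.01100
Specific discharge q = 3.19 × 0.01100 = 0.03507 m/d
Seepage velocity v = q / n = 0.03507 / 0.20 = 0.1754 m/d
Retardation R = 1 + ρ_b·K_d/n = 1 + 1.93×3.9/0.20 = 38.63
Contaminant velocity v_c = v/R = 0.1754/38.63 = 0.004539 m/d
t = L/v_c = 406/0.004539 = 89440 d
   = 89440/365 = 245 yr

245 years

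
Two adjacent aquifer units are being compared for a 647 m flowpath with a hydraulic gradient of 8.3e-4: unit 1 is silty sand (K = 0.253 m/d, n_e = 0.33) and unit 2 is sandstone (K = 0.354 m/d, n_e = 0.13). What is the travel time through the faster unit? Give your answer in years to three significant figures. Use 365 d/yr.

Unit 1 (silty sand): v = 0.253×8.3e-4/0.33 = 6.363e-4 m/d, t = 647/6.363e-4 = 1.017e6 d
Unit 2 (sandstone): v = 0.354×8.3e-4/0.13 = 0.002260 m/d, t = 647/0.002260 = 286300 d
Faster: 286300 d / 365 = 784 yr

784 years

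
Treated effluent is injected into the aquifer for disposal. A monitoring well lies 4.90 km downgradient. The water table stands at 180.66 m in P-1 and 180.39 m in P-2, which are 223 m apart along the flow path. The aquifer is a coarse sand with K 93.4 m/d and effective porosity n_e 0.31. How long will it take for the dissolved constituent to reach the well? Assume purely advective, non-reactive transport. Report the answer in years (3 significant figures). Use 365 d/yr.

36.8 years

Hydraulic gradient i = (180.66 − 180.39) / 223 = 0.27 / 223 = 0.001211
q = Ki = 93.4 × 0.001211 = 0.1131 m/d
Average linear velocity = 0.1131 / 0.31 = 0.3648 m/d
L = 4.90 km = 4900 m
t = L / v = 4900 / 0.3648 = 13430 d
   = 13430 / 365 = 36.8 yr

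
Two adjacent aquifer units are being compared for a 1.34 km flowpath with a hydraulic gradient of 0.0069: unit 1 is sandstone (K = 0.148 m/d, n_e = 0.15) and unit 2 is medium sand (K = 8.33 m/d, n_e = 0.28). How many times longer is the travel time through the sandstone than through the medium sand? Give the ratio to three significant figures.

30.2

Unit 1 (sandstone): v = 0.148×0.0069/0.15 = 0.006808 m/d, t = 1340/0.006808 = 196800 d
Unit 2 (medium sand): v = 8.33×0.0069/0.28 = 0.2053 m/d, t = 1340/0.2053 = 6528 d
t(sandstone) / t(medium sand) = 196800/6528 = 30.2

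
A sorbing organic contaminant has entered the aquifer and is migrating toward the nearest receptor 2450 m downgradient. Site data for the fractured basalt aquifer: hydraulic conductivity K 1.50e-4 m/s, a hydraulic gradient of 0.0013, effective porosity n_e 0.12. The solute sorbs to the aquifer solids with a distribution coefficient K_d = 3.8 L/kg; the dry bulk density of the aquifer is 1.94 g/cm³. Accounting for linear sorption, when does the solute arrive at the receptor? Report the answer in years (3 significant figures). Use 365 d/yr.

2980 years

K = 1.50e-4 m/s × 86400 s/d = 12.96 m/d
Darcy flux q = K·i = 12.96 × 0.0013 = 0.01685 m/d
v = Ki/n = 12.96·0.0013/0.12 = 0.1404 m/d
Retardation R = 1 + ρ_b·K_d/n = 1 + 1.94×3.8/0.12 = 62.43
Contaminant velocity v_c = v/R = 0.1404/62.43 = 0.002249 m/d
t = L/v_c = 2450/0.002249 = 1.089e6 d
   = 1.089e6/365 = 2980 yr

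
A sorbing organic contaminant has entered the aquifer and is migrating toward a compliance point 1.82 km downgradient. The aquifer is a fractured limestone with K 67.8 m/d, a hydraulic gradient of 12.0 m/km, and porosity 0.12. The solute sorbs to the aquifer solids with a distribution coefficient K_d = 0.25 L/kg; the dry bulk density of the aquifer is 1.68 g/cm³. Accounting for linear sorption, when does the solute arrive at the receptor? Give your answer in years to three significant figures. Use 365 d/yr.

Darcy flux q = K·i = 67.8 × 0.012 = 0.8136 m/d
Seepage velocity v = q / n = 0.8136 / 0.12 = 6.780 m/d
Retardation R = 1 + ρ_b·K_d/n = 1 + 1.68×0.25/0.12 = 4.500
Contaminant velocity v_c = v/R = 6.780/4.500 = 1.507 m/d
L = 1.82 km = 1820 m
t = L/v_c = 1820/1.507 = 1208 d
   = 1208/365 = 3.31 yr

3.31 years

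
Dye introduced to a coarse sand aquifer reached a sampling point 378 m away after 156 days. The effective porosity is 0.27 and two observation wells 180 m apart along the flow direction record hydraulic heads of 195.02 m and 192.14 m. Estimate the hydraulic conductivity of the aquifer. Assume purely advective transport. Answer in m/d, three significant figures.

Hydraulic gradient i = (195.02 − 192.14) / 180 = 2.88 / 180 = 0.01600
v = L / t = 378 / 156 = 2.423 m/d
K = v · n / i = 2.423 × 0.27 / 0.01600 = 40.9 m/d

40.9 m/d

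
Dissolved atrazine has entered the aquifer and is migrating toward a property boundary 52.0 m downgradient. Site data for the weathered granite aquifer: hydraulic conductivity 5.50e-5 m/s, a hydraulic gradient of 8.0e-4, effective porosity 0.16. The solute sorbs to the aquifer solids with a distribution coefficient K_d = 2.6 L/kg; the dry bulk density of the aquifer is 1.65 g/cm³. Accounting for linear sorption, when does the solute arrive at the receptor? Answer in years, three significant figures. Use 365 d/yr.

167 years

K = 5.50e-5 m/s × 86400 s/d = 4.752 m/d
Darcy flux q = K·i = 4.752 × 8.0e-4 = 0.003802 m/d
Seepage velocity v = q / n = 0.003802 / 0.16 = 0.02376 m/d
Retardation R = 1 + ρ_b·K_d/n = 1 + 1.65×2.6/0.16 = 27.81
Contaminant velocity v_c = v/R = 0.02376/27.81 = 8.543e-4 m/d
t = L/v_c = 52.0/8.543e-4 = 60870 d
   = 60870/365 = 167 yr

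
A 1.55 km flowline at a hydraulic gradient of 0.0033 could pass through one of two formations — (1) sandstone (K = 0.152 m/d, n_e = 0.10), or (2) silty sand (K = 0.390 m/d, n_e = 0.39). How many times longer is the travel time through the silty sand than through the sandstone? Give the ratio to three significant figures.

Unit 1 (sandstone): v = 0.152×0.0033/0.10 = 0.005016 m/d, t = 1550/0.005016 = 309000 d
Unit 2 (silty sand): v = 0.390×0.0033/0.39 = 0.003300 m/d, t = 1550/0.003300 = 469700 d
t(silty sand) / t(sandstone) = 469700/309000 = 1.52

1.52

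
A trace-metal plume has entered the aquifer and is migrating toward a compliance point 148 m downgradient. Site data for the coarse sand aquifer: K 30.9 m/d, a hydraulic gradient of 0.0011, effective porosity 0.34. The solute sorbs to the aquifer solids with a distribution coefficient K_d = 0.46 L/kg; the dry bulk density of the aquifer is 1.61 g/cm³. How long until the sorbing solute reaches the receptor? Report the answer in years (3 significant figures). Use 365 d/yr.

12.9 years

Specific discharge q = 30.9 × 0.0011 = 0.03399 m/d
v = Ki/n = 30.9·0.0011/0.34 = 0.09997 m/d
Retardation R = 1 + ρ_b·K_d/n = 1 + 1.61×0.46/0.34 = 3.178
Contaminant velocity v_c = v/R = 0.09997/3.178 = 0.03145 m/d
t = L/v_c = 148/0.03145 = 4705 d
   = 4705/365 = 12.9 yr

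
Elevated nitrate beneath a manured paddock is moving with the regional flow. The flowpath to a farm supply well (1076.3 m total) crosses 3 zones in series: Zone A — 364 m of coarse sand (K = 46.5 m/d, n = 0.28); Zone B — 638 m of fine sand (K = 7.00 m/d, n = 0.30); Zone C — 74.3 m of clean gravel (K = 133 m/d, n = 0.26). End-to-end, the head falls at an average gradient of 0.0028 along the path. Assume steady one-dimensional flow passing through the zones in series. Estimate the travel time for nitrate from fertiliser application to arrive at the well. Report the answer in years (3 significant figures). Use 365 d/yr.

28.3 years

Continuity: the same q passes through each zone, so ΔH = q·Σ(L_j/K_j) — the zones act as resistances in series.
Σ(L/K) = 364/46.5 + 638/7.00 + 74.3/133 = 7.828 + 91.14 + 0.5586 = 99.53 d
K_eq = L_total / Σ(L/K) = 1076.3 / 99.53 = 10.81 m/d
q = K_eq · i = 10.81 × 0.0028 = 0.03028 m/d (same in every zone)
Zone A: v = q/n = 0.03028/0.28 = 0.1081 m/d → t_A = 364/0.1081 = 3366 d
Zone B: v = q/n = 0.03028/0.30 = 0.1009 m/d → t_B = 638/0.1009 = 6321 d
Zone C: v = q/n = 0.03028/0.26 = 0.1165 m/d → t_C = 74.3/0.1165 = 638.0 d
Total t = 3366 + 6321 + 638.0 = 10330 d
   = 10330 / 365 = 28.3 yr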